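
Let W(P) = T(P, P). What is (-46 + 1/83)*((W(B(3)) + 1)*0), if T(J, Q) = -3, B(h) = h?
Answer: 0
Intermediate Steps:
W(P) = -3
(-46 + 1/83)*((W(B(3)) + 1)*0) = (-46 + 1/83)*((-3 + 1)*0) = (-46 + 1/83)*(-2*0) = -3817/83*0 = 0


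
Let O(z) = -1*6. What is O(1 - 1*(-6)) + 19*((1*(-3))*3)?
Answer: -177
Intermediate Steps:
O(z) = -6
O(1 - 1*(-6)) + 19*((1*(-3))*3) = -6 + 19*((1*(-3))*3) = -6 + 19*(-3*3) = -6 + 19*(-9) = -6 - 171 = -177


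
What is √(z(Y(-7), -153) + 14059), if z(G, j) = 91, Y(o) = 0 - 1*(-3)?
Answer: 5*√566 ≈ 118.95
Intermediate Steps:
Y(o) = 3 (Y(o) = 0 + 3 = 3)
√(z(Y(-7), -153) + 14059) = √(91 + 14059) = √14150 = 5*√566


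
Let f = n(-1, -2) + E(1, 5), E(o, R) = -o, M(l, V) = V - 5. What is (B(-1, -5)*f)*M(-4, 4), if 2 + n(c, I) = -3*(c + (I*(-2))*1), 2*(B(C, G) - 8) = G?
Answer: 66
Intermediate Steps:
B(C, G) = 8 + G/2
M(l, V) = -5 + V
n(c, I) = -2 - 3*c + 6*I (n(c, I) = -2 - 3*(c + (I*(-2))*1) = -2 - 3*(c - 2*I*1) = -2 - 3*(c - 2*I) = -2 + (-3*c + 6*I) = -2 - 3*c + 6*I)
f = -12 (f = (-2 - 3*(-1) + 6*(-2)) - 1*1 = (-2 + 3 - 12) - 1 = -11 - 1 = -12)
(B(-1, -5)*f)*M(-4, 4) = ((8 + (½)*(-5))*(-12))*(-5 + 4) = ((8 - 5/2)*(-12))*(-1) = ((11/2)*(-12))*(-1) = -66*(-1) = 66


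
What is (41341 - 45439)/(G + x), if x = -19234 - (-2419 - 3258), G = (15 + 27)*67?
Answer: 1366/3581 ≈ 0.38146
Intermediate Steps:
G = 2814 (G = 42*67 = 2814)
x = -13557 (x = -19234 - 1*(-5677) = -19234 + 5677 = -13557)
(41341 - 45439)/(G + x) = (41341 - 45439)/(2814 - 13557) = -4098/(-10743) = -4098*(-1/10743) = 1366/3581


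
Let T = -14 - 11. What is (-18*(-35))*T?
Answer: -15750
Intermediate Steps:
T = -25
(-18*(-35))*T = -18*(-35)*(-25) = 630*(-25) = -15750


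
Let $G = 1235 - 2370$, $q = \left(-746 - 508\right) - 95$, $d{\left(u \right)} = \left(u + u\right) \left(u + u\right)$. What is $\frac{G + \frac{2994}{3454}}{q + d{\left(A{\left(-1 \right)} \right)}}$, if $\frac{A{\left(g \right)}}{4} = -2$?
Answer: $\frac{1958648}{1887611} \approx 1.0376$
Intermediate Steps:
$A{\left(g \right)} = -8$ ($A{\left(g \right)} = 4 \left(-2\right) = -8$)
$d{\left(u \right)} = 4 u^{2}$ ($d{\left(u \right)} = 2 u 2 u = 4 u^{2}$)
$q = -1349$ ($q = -1254 - 95 = -1349$)
$G = -1135$ ($G = 1235 - 2370 = -1135$)
$\frac{G + \frac{2994}{3454}}{q + d{\left(A{\left(-1 \right)} \right)}} = \frac{-1135 + \frac{2994}{3454}}{-1349 + 4 \left(-8\right)^{2}} = \frac{-1135 + 2994 \cdot \frac{1}{3454}}{-1349 + 4 \cdot 64} = \frac{-1135 + \frac{1497}{1727}}{-1349 + 256} = - \frac{1958648}{1727 \left(-1093\right)} = \left(- \frac{1958648}{1727}\right) \left(- \frac{1}{1093}\right) = \frac{1958648}{1887611}$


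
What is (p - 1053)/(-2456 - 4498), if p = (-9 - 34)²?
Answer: -398/3477 ≈ -0.11447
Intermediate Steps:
p = 1849 (p = (-43)² = 1849)
(p - 1053)/(-2456 - 4498) = (1849 - 1053)/(-2456 - 4498) = 796/(-6954) = 796*(-1/6954) = -398/3477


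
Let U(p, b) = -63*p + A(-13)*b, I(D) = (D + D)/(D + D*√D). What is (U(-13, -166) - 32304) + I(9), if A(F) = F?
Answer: -58653/2 ≈ -29327.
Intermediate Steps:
I(D) = 2*D/(D + D^(3/2)) (I(D) = (2*D)/(D + D^(3/2)) = 2*D/(D + D^(3/2)))
U(p, b) = -63*p - 13*b
(U(-13, -166) - 32304) + I(9) = ((-63*(-13) - 13*(-166)) - 32304) + 2*9/(9 + 9^(3/2)) = ((819 + 2158) - 32304) + 2*9/(9 + 27) = (2977 - 32304) + 2*9/36 = -29327 + 2*9*(1/36) = -29327 + ½ = -58653/2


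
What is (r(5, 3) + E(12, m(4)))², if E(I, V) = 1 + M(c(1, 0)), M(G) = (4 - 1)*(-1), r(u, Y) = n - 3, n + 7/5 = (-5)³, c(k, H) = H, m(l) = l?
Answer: 431649/25 ≈ 17266.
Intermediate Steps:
n = -632/5 (n = -7/5 + (-5)³ = -7/5 - 125 = -632/5 ≈ -126.40)
r(u, Y) = -647/5 (r(u, Y) = -632/5 - 3 = -647/5)
M(G) = -3 (M(G) = 3*(-1) = -3)
E(I, V) = -2 (E(I, V) = 1 - 3 = -2)
(r(5, 3) + E(12, m(4)))² = (-647/5 - 2)² = (-657/5)² = 431649/25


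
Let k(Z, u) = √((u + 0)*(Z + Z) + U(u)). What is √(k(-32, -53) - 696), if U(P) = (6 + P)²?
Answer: √(-696 + √5601) ≈ 24.923*I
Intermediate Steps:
k(Z, u) = √((6 + u)² + 2*Z*u) (k(Z, u) = √((u + 0)*(Z + Z) + (6 + u)²) = √(u*(2*Z) + (6 + u)²) = √(2*Z*u + (6 + u)²) = √((6 + u)² + 2*Z*u))
√(k(-32, -53) - 696) = √(√((6 - 53)² + 2*(-32)*(-53)) - 696) = √(√((-47)² + 3392) - 696) = √(√(2209 + 3392) - 696) = √(√5601 - 696) = √(-696 + √5601)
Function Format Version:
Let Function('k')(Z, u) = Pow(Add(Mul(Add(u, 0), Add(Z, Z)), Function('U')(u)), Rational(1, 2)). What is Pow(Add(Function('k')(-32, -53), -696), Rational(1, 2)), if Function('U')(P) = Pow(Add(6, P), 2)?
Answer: Pow(Add(-696, Pow(5601, Rational(1, 2))), Rational(1, 2)) ≈ Mul(24.923, I)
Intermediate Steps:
Function('k')(Z, u) = Pow(Add(Pow(Add(6, u), 2), Mul(2, Z, u)), Rational(1, 2)) (Function('k')(Z, u) = Pow(Add(Mul(Add(u, 0), Add(Z, Z)), Pow(Add(6, u), 2)), Rational(1, 2)) = Pow(Add(Mul(u, Mul(2, Z)), Pow(Add(6, u), 2)), Rational(1, 2)) = Pow(Add(Mul(2, Z, u), Pow(Add(6, u), 2)), Rational(1, 2)) = Pow(Add(Pow(Add(6, u), 2), Mul(2, Z, u)), Rational(1, 2)))
Pow(Add(Function('k')(-32, -53), -696), Rational(1, 2)) = Pow(Add(Pow(Add(Pow(Add(6, -53), 2), Mul(2, -32, -53)), Rational(1, 2)), -696), Rational(1, 2)) = Pow(Add(Pow(Add(Pow(-47, 2), 3392), Rational(1, 2)), -696), Rational(1, 2)) = Pow(Add(Pow(Add(2209, 3392), Rational(1, 2)), -696), Rational(1, 2)) = Pow(Add(Pow(5601, Rational(1, 2)), -696), Rational(1, 2)) = Pow(Add(-696, Pow(5601, Rational(1, 2))), Rational(1, 2))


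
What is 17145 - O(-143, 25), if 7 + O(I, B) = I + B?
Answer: 17270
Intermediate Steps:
O(I, B) = -7 + B + I (O(I, B) = -7 + (I + B) = -7 + (B + I) = -7 + B + I)
17145 - O(-143, 25) = 17145 - (-7 + 25 - 143) = 17145 - 1*(-125) = 17145 + 125 = 17270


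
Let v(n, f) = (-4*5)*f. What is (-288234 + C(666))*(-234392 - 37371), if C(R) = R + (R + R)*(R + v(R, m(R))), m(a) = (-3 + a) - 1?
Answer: 4629791427768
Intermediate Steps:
m(a) = -4 + a
v(n, f) = -20*f
C(R) = R + 2*R*(80 - 19*R) (C(R) = R + (R + R)*(R - 20*(-4 + R)) = R + (2*R)*(R + (80 - 20*R)) = R + (2*R)*(80 - 19*R) = R + 2*R*(80 - 19*R))
(-288234 + C(666))*(-234392 - 37371) = (-288234 + 666*(161 - 38*666))*(-234392 - 37371) = (-288234 + 666*(161 - 25308))*(-271763) = (-288234 + 666*(-25147))*(-271763) = (-288234 - 16747902)*(-271763) = -17036136*(-271763) = 4629791427768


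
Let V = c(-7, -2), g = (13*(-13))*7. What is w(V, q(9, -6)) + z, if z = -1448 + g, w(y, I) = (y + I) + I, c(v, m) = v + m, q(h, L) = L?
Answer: -2652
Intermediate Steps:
c(v, m) = m + v
g = -1183 (g = -169*7 = -1183)
V = -9 (V = -2 - 7 = -9)
w(y, I) = y + 2*I (w(y, I) = (I + y) + I = y + 2*I)
z = -2631 (z = -1448 - 1183 = -2631)
w(V, q(9, -6)) + z = (-9 + 2*(-6)) - 2631 = (-9 - 12) - 2631 = -21 - 2631 = -2652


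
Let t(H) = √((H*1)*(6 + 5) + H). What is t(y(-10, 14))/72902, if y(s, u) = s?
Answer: I*√30/36451 ≈ 0.00015026*I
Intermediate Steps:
t(H) = 2*√3*√H (t(H) = √(H*11 + H) = √(11*H + H) = √(12*H) = 2*√3*√H)
t(y(-10, 14))/72902 = (2*√3*√(-10))/72902 = (2*√3*(I*√10))*(1/72902) = (2*I*√30)*(1/72902) = I*√30/36451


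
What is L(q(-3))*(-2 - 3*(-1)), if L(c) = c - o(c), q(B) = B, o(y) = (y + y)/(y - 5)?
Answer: -15/4 ≈ -3.7500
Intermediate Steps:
o(y) = 2*y/(-5 + y) (o(y) = (2*y)/(-5 + y) = 2*y/(-5 + y))
L(c) = c - 2*c/(-5 + c)
L(q(-3))*(-2 - 3*(-1)) = (-3*(-7 - 3)/(-5 - 3))*(-2 - 3*(-1)) = (-3*(-10)/(-8))*(-2 + 3) = -3*(-1/8)*(-10)*1 = -15/4*1 = -15/4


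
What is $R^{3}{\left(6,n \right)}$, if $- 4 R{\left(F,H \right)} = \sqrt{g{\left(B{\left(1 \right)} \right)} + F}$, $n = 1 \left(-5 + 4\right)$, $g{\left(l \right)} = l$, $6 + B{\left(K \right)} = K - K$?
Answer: $0$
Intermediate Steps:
$B{\left(K \right)} = -6$ ($B{\left(K \right)} = -6 + \left(K - K\right) = -6 + 0 = -6$)
$n = -1$ ($n = 1 \left(-1\right) = -1$)
$R{\left(F,H \right)} = - \frac{\sqrt{-6 + F}}{4}$
$R^{3}{\left(6,n \right)} = \left(- \frac{\sqrt{-6 + 6}}{4}\right)^{3} = \left(- \frac{\sqrt{0}}{4}\right)^{3} = \left(\left(- \frac{1}{4}\right) 0\right)^{3} = 0^{3} = 0$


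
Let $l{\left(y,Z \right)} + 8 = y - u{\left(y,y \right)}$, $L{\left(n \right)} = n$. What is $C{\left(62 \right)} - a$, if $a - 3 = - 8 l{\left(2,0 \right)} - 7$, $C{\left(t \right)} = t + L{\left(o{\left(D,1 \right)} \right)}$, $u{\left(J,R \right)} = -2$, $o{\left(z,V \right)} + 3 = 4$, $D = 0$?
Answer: $35$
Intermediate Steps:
$o{\left(z,V \right)} = 1$ ($o{\left(z,V \right)} = -3 + 4 = 1$)
$C{\left(t \right)} = 1 + t$ ($C{\left(t \right)} = t + 1 = 1 + t$)
$l{\left(y,Z \right)} = -6 + y$ ($l{\left(y,Z \right)} = -8 + \left(y - -2\right) = -8 + \left(y + 2\right) = -8 + \left(2 + y\right) = -6 + y$)
$a = 28$ ($a = 3 - \left(7 + 8 \left(-6 + 2\right)\right) = 3 - -25 = 3 + \left(32 - 7\right) = 3 + 25 = 28$)
$C{\left(62 \right)} - a = \left(1 + 62\right) - 28 = 63 - 28 = 35$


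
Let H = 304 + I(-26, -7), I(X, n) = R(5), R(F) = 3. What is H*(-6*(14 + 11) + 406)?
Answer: 78592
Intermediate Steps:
I(X, n) = 3
H = 307 (H = 304 + 3 = 307)
H*(-6*(14 + 11) + 406) = 307*(-6*(14 + 11) + 406) = 307*(-6*25 + 406) = 307*(-150 + 406) = 307*256 = 78592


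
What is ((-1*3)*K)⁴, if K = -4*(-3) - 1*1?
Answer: 1185921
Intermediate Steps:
K = 11 (K = 12 - 1 = 11)
((-1*3)*K)⁴ = (-1*3*11)⁴ = (-3*11)⁴ = (-33)⁴ = 1185921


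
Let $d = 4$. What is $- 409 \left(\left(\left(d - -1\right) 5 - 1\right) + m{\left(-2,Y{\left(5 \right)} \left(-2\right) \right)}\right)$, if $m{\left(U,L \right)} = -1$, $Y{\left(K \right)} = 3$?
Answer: $-9407$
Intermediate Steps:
$- 409 \left(\left(\left(d - -1\right) 5 - 1\right) + m{\left(-2,Y{\left(5 \right)} \left(-2\right) \right)}\right) = - 409 \left(\left(\left(4 - -1\right) 5 - 1\right) - 1\right) = - 409 \left(\left(\left(4 + 1\right) 5 - 1\right) - 1\right) = - 409 \left(\left(5 \cdot 5 - 1\right) - 1\right) = - 409 \left(\left(25 - 1\right) - 1\right) = - 409 \left(24 - 1\right) = \left(-409\right) 23 = -9407$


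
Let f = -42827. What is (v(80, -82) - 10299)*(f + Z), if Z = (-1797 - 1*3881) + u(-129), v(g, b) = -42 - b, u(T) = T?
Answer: 498936206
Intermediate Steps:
Z = -5807 (Z = (-1797 - 1*3881) - 129 = (-1797 - 3881) - 129 = -5678 - 129 = -5807)
(v(80, -82) - 10299)*(f + Z) = ((-42 - 1*(-82)) - 10299)*(-42827 - 5807) = ((-42 + 82) - 10299)*(-48634) = (40 - 10299)*(-48634) = -10259*(-48634) = 498936206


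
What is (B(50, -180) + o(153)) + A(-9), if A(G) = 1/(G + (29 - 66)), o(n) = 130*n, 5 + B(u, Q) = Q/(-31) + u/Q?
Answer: 127637383/6417 ≈ 19891.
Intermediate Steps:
B(u, Q) = -5 - Q/31 + u/Q (B(u, Q) = -5 + (Q/(-31) + u/Q) = -5 + (Q*(-1/31) + u/Q) = -5 + (-Q/31 + u/Q) = -5 - Q/31 + u/Q)
A(G) = 1/(-37 + G) (A(G) = 1/(G - 37) = 1/(-37 + G))
(B(50, -180) + o(153)) + A(-9) = ((-5 - 1/31*(-180) + 50/(-180)) + 130*153) + 1/(-37 - 9) = ((-5 + 180/31 + 50*(-1/180)) + 19890) + 1/(-46) = ((-5 + 180/31 - 5/18) + 19890) - 1/46 = (295/558 + 19890) - 1/46 = 11098915/558 - 1/46 = 127637383/6417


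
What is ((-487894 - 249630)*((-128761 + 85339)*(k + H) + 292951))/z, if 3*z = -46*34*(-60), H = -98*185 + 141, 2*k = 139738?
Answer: 415307215051829/7820 ≈ 5.3108e+10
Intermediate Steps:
k = 69869 (k = (½)*139738 = 69869)
H = -17989 (H = -18130 + 141 = -17989)
z = 31280 (z = (-46*34*(-60))/3 = (-1564*(-60))/3 = (⅓)*93840 = 31280)
((-487894 - 249630)*((-128761 + 85339)*(k + H) + 292951))/z = ((-487894 - 249630)*((-128761 + 85339)*(69869 - 17989) + 292951))/31280 = -737524*(-43422*51880 + 292951)*(1/31280) = -737524*(-2252733360 + 292951)*(1/31280) = -737524*(-2252440409)*(1/31280) = 1661228860207316*(1/31280) = 415307215051829/7820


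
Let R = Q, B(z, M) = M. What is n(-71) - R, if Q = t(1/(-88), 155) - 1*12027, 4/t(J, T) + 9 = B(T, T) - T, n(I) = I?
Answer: 107608/9 ≈ 11956.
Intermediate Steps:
t(J, T) = -4/9 (t(J, T) = 4/(-9 + (T - T)) = 4/(-9 + 0) = 4/(-9) = 4*(-1/9) = -4/9)
Q = -108247/9 (Q = -4/9 - 1*12027 = -4/9 - 12027 = -108247/9 ≈ -12027.)
R = -108247/9 ≈ -12027.
n(-71) - R = -71 - 1*(-108247/9) = -71 + 108247/9 = 107608/9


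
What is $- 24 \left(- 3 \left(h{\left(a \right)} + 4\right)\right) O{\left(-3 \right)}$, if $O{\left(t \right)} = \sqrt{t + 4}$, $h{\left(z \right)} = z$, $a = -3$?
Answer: $72$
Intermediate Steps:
$O{\left(t \right)} = \sqrt{4 + t}$
$- 24 \left(- 3 \left(h{\left(a \right)} + 4\right)\right) O{\left(-3 \right)} = - 24 \left(- 3 \left(-3 + 4\right)\right) \sqrt{4 - 3} = - 24 \left(\left(-3\right) 1\right) \sqrt{1} = \left(-24\right) \left(-3\right) 1 = 72 \cdot 1 = 72$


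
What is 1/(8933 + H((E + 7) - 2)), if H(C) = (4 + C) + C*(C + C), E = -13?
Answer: 1/9057 ≈ 0.00011041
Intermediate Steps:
H(C) = 4 + C + 2*C**2 (H(C) = (4 + C) + C*(2*C) = (4 + C) + 2*C**2 = 4 + C + 2*C**2)
1/(8933 + H((E + 7) - 2)) = 1/(8933 + (4 + ((-13 + 7) - 2) + 2*((-13 + 7) - 2)**2)) = 1/(8933 + (4 + (-6 - 2) + 2*(-6 - 2)**2)) = 1/(8933 + (4 - 8 + 2*(-8)**2)) = 1/(8933 + (4 - 8 + 2*64)) = 1/(8933 + (4 - 8 + 128)) = 1/(8933 + 124) = 1/9057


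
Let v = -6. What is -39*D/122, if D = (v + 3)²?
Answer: -351/122 ≈ -2.8770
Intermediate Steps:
D = 9 (D = (-6 + 3)² = (-3)² = 9)
-39*D/122 = -351/122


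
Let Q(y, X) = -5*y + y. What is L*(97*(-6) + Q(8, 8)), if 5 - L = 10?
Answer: 3070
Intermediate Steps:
L = -5 (L = 5 - 1*10 = 5 - 10 = -5)
Q(y, X) = -4*y
L*(97*(-6) + Q(8, 8)) = -5*(97*(-6) - 4*8) = -5*(-582 - 32) = -5*(-614) = 3070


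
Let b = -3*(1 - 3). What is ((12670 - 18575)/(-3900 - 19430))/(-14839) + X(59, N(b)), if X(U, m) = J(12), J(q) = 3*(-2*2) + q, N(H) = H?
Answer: -1181/69238774 ≈ -1.7057e-5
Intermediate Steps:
b = 6 (b = -3*(-2) = 6)
J(q) = -12 + q (J(q) = 3*(-4) + q = -12 + q)
X(U, m) = 0 (X(U, m) = -12 + 12 = 0)
((12670 - 18575)/(-3900 - 19430))/(-14839) + X(59, N(b)) = ((12670 - 18575)/(-3900 - 19430))/(-14839) + 0 = -5905/(-23330)*(-1/14839) + 0 = -5905*(-1/23330)*(-1/14839) + 0 = (1181/4666)*(-1/14839) + 0 = -1181/69238774 + 0 = -1181/69238774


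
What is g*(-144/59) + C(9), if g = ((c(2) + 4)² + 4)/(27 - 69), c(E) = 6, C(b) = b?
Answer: 6213/413 ≈ 15.044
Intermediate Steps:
g = -52/21 (g = ((6 + 4)² + 4)/(27 - 69) = (10² + 4)/(-42) = (100 + 4)*(-1/42) = 104*(-1/42) = -52/21 ≈ -2.4762)
g*(-144/59) + C(9) = -(-2496)/(7*59) + 9 = -52/21*(-144/59) + 9 = 2496/413 + 9 = 6213/413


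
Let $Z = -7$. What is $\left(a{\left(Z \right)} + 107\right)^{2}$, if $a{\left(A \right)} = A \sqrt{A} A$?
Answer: $-5358 + 10486 i \sqrt{7} \approx -5358.0 + 27743.0 i$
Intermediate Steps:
$a{\left(A \right)} = A^{\frac{5}{2}}$ ($a{\left(A \right)} = A^{\frac{3}{2}} A = A^{\frac{5}{2}}$)
$\left(a{\left(Z \right)} + 107\right)^{2} = \left(\left(-7\right)^{\frac{5}{2}} + 107\right)^{2} = \left(49 i \sqrt{7} + 107\right)^{2} = \left(107 + 49 i \sqrt{7}\right)^{2}$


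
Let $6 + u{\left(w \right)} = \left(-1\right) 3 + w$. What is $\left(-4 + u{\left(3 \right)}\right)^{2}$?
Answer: $100$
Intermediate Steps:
$u{\left(w \right)} = -9 + w$ ($u{\left(w \right)} = -6 + \left(\left(-1\right) 3 + w\right) = -6 + \left(-3 + w\right) = -9 + w$)
$\left(-4 + u{\left(3 \right)}\right)^{2} = \left(-4 + \left(-9 + 3\right)\right)^{2} = \left(-4 - 6\right)^{2} = \left(-10\right)^{2} = 100$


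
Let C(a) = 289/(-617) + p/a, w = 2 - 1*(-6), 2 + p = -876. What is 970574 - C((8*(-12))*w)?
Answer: 229955996785/236928 ≈ 9.7057e+5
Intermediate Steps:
p = -878 (p = -2 - 876 = -878)
w = 8 (w = 2 + 6 = 8)
C(a) = -289/617 - 878/a (C(a) = 289/(-617) - 878/a = 289*(-1/617) - 878/a = -289/617 - 878/a)
970574 - C((8*(-12))*w) = 970574 - (-289/617 - 878/((8*(-12))*8)) = 970574 - (-289/617 - 878/((-96*8))) = 970574 - (-289/617 - 878/(-768)) = 970574 - (-289/617 - 878*(-1/768)) = 970574 - (-289/617 + 439/384) = 970574 - 1*159887/236928 = 970574 - 159887/236928 = 229955996785/236928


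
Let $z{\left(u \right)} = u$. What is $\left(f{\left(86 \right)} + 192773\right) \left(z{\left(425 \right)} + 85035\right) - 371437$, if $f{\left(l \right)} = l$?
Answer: $16481358703$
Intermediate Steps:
$\left(f{\left(86 \right)} + 192773\right) \left(z{\left(425 \right)} + 85035\right) - 371437 = \left(86 + 192773\right) \left(425 + 85035\right) - 371437 = 192859 \cdot 85460 - 371437 = 16481730140 - 371437 = 16481358703$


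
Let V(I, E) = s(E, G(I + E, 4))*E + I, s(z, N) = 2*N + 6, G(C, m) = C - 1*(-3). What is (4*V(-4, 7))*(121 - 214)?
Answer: -45384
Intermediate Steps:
G(C, m) = 3 + C (G(C, m) = C + 3 = 3 + C)
s(z, N) = 6 + 2*N
V(I, E) = I + E*(12 + 2*E + 2*I) (V(I, E) = (6 + 2*(3 + (I + E)))*E + I = (6 + 2*(3 + (E + I)))*E + I = (6 + 2*(3 + E + I))*E + I = (6 + (6 + 2*E + 2*I))*E + I = (12 + 2*E + 2*I)*E + I = E*(12 + 2*E + 2*I) + I = I + E*(12 + 2*E + 2*I))
(4*V(-4, 7))*(121 - 214) = (4*(-4 + 2*7*(6 + 7 - 4)))*(121 - 214) = (4*(-4 + 2*7*9))*(-93) = (4*(-4 + 126))*(-93) = (4*122)*(-93) = 488*(-93) = -45384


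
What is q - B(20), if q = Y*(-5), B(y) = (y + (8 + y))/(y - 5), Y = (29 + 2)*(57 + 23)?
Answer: -62016/5 ≈ -12403.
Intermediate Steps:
Y = 2480 (Y = 31*80 = 2480)
B(y) = (8 + 2*y)/(-5 + y)
q = -12400 (q = 2480*(-5) = -12400)
q - B(20) = -12400 - 2*(4 + 20)/(-5 + 20) = -12400 - 2*24/15 = -12400 - 1*16/5 = -12400 - 16/5 = -62016/5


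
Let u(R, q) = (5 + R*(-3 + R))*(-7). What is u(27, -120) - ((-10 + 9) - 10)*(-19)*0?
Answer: -4571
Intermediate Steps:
u(R, q) = -35 - 7*R*(-3 + R)
u(27, -120) - ((-10 + 9) - 10)*(-19)*0 = (-35 - 7*27² + 21*27) - ((-10 + 9) - 10)*(-19)*0 = (-35 - 7*729 + 567) - (-1 - 10)*(-19)*0 = (-35 - 5103 + 567) - (-11*(-19))*0 = -4571 - 209*0 = -4571 - 1*0 = -4571 + 0 = -4571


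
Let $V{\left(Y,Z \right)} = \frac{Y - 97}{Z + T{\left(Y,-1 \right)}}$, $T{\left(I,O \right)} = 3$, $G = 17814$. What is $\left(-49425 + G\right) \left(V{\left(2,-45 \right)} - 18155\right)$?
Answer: $\frac{8033566855}{14} \approx 5.7383 \cdot 10^{8}$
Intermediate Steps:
$V{\left(Y,Z \right)} = \frac{-97 + Y}{3 + Z}$ ($V{\left(Y,Z \right)} = \frac{Y - 97}{Z + 3} = \frac{-97 + Y}{3 + Z}$)
$\left(-49425 + G\right) \left(V{\left(2,-45 \right)} - 18155\right) = \left(-49425 + 17814\right) \left(\frac{-97 + 2}{3 - 45} - 18155\right) = - 31611 \left(\frac{1}{-42} \left(-95\right) - 18155\right) = - 31611 \left(\left(- \frac{1}{42}\right) \left(-95\right) - 18155\right) = - 31611 \left(\frac{95}{42} - 18155\right) = \left(-31611\right) \left(- \frac{762415}{42}\right) = \frac{8033566855}{14}$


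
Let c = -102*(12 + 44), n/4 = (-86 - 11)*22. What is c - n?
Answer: 2824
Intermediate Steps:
n = -8536 (n = 4*((-86 - 11)*22) = 4*(-97*22) = 4*(-2134) = -8536)
c = -5712 (c = -102*56 = -5712)
c - n = -5712 - 1*(-8536) = -5712 + 8536 = 2824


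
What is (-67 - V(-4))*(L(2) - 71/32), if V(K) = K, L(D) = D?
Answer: 441/32 ≈ 13.781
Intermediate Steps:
(-67 - V(-4))*(L(2) - 71/32) = (-67 - 1*(-4))*(2 - 71/32) = (-67 + 4)*(2 - 71*1/32) = -63*(2 - 71/32) = -63*(-7/32) = 441/32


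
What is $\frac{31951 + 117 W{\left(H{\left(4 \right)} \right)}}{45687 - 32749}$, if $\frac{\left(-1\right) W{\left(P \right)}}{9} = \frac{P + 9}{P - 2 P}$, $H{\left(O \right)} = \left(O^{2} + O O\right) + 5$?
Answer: $\frac{1230625}{478706} \approx 2.5707$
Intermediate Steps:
$H{\left(O \right)} = 5 + 2 O^{2}$ ($H{\left(O \right)} = \left(O^{2} + O^{2}\right) + 5 = 2 O^{2} + 5 = 5 + 2 O^{2}$)
$W{\left(P \right)} = \frac{9 \left(9 + P\right)}{P}$ ($W{\left(P \right)} = - 9 \frac{P + 9}{P - 2 P} = - 9 \frac{9 + P}{\left(-1\right) P} = - 9 \left(9 + P\right) \left(- \frac{1}{P}\right) = - 9 \left(- \frac{9 + P}{P}\right) = \frac{9 \left(9 + P\right)}{P}$)
$\frac{31951 + 117 W{\left(H{\left(4 \right)} \right)}}{45687 - 32749} = \frac{31951 + 117 \left(9 + \frac{81}{5 + 2 \cdot 4^{2}}\right)}{45687 - 32749} = \frac{31951 + 117 \left(9 + \frac{81}{5 + 2 \cdot 16}\right)}{12938} = \left(31951 + 117 \left(9 + \frac{81}{5 + 32}\right)\right) \frac{1}{12938} = \left(31951 + 117 \left(9 + \frac{81}{37}\right)\right) \frac{1}{12938} = \left(31951 + 117 \cdot \frac{414}{37}\right) \frac{1}{12938} = \left(31951 + \frac{48438}{37}\right) \frac{1}{12938} = \frac{1230625}{37} \cdot \frac{1}{12938} = \frac{1230625}{478706}$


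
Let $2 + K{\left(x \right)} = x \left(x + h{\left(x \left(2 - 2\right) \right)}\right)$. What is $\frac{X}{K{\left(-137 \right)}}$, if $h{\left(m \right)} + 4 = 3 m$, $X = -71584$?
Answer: $- \frac{71584}{19315} \approx -3.7061$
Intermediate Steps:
$h{\left(m \right)} = -4 + 3 m$
$K{\left(x \right)} = -2 + x \left(-4 + x\right)$ ($K{\left(x \right)} = -2 + x \left(x + \left(-4 + 3 x \left(2 - 2\right)\right)\right) = -2 + x \left(x + \left(-4 + 3 x 0\right)\right) = -2 + x \left(x + \left(-4 + 3 \cdot 0\right)\right) = -2 + x \left(x + \left(-4 + 0\right)\right) = -2 + x \left(x - 4\right) = -2 + x \left(-4 + x\right)$)
$\frac{X}{K{\left(-137 \right)}} = - \frac{71584}{-2 + \left(-137\right)^{2} - -548} = - \frac{71584}{-2 + 18769 + 548} = - \frac{71584}{19315}$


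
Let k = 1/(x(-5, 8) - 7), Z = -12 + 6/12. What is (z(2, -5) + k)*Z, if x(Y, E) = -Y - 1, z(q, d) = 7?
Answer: -230/3 ≈ -76.667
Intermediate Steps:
x(Y, E) = -1 - Y
Z = -23/2 (Z = -12 + 6*(1/12) = -12 + ½ = -23/2 ≈ -11.500)
k = -⅓ (k = 1/((-1 - 1*(-5)) - 7) = 1/((-1 + 5) - 7) = 1/(4 - 7) = 1/(-3) = -⅓ ≈ -0.33333)
(z(2, -5) + k)*Z = (7 - ⅓)*(-23/2) = (20/3)*(-23/2) = -230/3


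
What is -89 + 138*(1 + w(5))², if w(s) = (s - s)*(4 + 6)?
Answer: 49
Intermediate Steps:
w(s) = 0 (w(s) = 0*10 = 0)
-89 + 138*(1 + w(5))² = -89 + 138*(1 + 0)² = -89 + 138*1² = -89 + 138*1 = -89 + 138 = 49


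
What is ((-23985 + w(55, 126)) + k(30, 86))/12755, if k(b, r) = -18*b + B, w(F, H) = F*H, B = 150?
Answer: -3489/2551 ≈ -1.3677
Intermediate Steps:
k(b, r) = 150 - 18*b (k(b, r) = -18*b + 150 = 150 - 18*b)
((-23985 + w(55, 126)) + k(30, 86))/12755 = ((-23985 + 55*126) + (150 - 18*30))/12755 = ((-23985 + 6930) + (150 - 540))*(1/12755) = (-17055 - 390)*(1/12755) = -17445*1/12755 = -3489/2551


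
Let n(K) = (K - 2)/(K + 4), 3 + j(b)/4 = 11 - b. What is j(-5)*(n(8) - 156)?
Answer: -8086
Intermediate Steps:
j(b) = 32 - 4*b (j(b) = -12 + 4*(11 - b) = -12 + (44 - 4*b) = 32 - 4*b)
n(K) = (-2 + K)/(4 + K)
j(-5)*(n(8) - 156) = (32 - 4*(-5))*((-2 + 8)/(4 + 8) - 156) = (32 + 20)*(6/12 - 156) = 52*((1/12)*6 - 156) = 52*(½ - 156) = 52*(-311/2) = -8086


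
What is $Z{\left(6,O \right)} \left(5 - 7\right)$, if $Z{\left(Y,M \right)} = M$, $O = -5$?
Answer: $10$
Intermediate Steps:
$Z{\left(6,O \right)} \left(5 - 7\right) = - 5 \left(5 - 7\right) = \left(-5\right) \left(-2\right) = 10$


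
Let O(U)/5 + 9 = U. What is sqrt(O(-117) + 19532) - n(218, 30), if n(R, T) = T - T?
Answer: sqrt(18902) ≈ 137.48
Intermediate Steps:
O(U) = -45 + 5*U
n(R, T) = 0
sqrt(O(-117) + 19532) - n(218, 30) = sqrt((-45 + 5*(-117)) + 19532) - 1*0 = sqrt((-45 - 585) + 19532) + 0 = sqrt(-630 + 19532) + 0 = sqrt(18902) + 0 = sqrt(18902)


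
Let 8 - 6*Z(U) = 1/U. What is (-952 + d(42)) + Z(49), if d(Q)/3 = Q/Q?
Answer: -278615/294 ≈ -947.67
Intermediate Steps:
Z(U) = 4/3 - 1/(6*U)
d(Q) = 3 (d(Q) = 3*(Q/Q) = 3*1 = 3)
(-952 + d(42)) + Z(49) = (-952 + 3) + (1/6)*(-1 + 8*49)/49 = -949 + (1/6)*(1/49)*(-1 + 392) = -949 + (1/6)*(1/49)*391 = -949 + 391/294 = -278615/294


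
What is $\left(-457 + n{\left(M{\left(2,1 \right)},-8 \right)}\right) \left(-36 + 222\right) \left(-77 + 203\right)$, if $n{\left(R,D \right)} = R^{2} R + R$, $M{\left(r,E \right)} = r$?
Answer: $-10475892$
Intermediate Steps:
$n{\left(R,D \right)} = R + R^{3}$ ($n{\left(R,D \right)} = R^{3} + R = R + R^{3}$)
$\left(-457 + n{\left(M{\left(2,1 \right)},-8 \right)}\right) \left(-36 + 222\right) \left(-77 + 203\right) = \left(-457 + \left(2 + 2^{3}\right)\right) \left(-36 + 222\right) \left(-77 + 203\right) = \left(-457 + \left(2 + 8\right)\right) 186 \cdot 126 = \left(-457 + 10\right) 23436 = \left(-447\right) 23436 = -10475892$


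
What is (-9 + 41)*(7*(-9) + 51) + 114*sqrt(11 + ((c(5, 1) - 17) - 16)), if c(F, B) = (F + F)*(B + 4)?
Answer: -384 + 228*sqrt(7) ≈ 219.23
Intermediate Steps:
c(F, B) = 2*F*(4 + B) (c(F, B) = (2*F)*(4 + B) = 2*F*(4 + B))
(-9 + 41)*(7*(-9) + 51) + 114*sqrt(11 + ((c(5, 1) - 17) - 16)) = (-9 + 41)*(7*(-9) + 51) + 114*sqrt(11 + ((2*5*(4 + 1) - 17) - 16)) = 32*(-63 + 51) + 114*sqrt(11 + ((2*5*5 - 17) - 16)) = 32*(-12) + 114*sqrt(11 + ((50 - 17) - 16)) = -384 + 114*sqrt(11 + (33 - 16)) = -384 + 114*sqrt(11 + 17) = -384 + 114*sqrt(28) = -384 + 114*(2*sqrt(7)) = -384 + 228*sqrt(7)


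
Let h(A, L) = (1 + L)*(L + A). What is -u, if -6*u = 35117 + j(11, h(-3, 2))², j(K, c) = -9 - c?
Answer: 35153/6 ≈ 5858.8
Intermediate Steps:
h(A, L) = (1 + L)*(A + L)
u = -35153/6 (u = -(35117 + (-9 - (-3 + 2 + 2² - 3*2))²)/6 = -(35117 + (-9 - (-3 + 2 + 4 - 6))²)/6 = -(35117 + (-9 - 1*(-3))²)/6 = -(35117 + (-9 + 3)²)/6 = -(35117 + (-6)²)/6 = -(35117 + 36)/6 = -⅙*35153 = -35153/6 ≈ -5858.8)
-u = -1*(-35153/6) = 35153/6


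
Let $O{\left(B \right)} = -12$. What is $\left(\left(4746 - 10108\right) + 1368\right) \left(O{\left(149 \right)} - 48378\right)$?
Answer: $193269660$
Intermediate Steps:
$\left(\left(4746 - 10108\right) + 1368\right) \left(O{\left(149 \right)} - 48378\right) = \left(\left(4746 - 10108\right) + 1368\right) \left(-12 - 48378\right) = \left(\left(4746 - 10108\right) + 1368\right) \left(-48390\right) = \left(-5362 + 1368\right) \left(-48390\right) = \left(-3994\right) \left(-48390\right) = 193269660$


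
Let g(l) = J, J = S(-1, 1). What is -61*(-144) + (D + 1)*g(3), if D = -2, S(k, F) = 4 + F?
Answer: 8779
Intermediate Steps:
J = 5 (J = 4 + 1 = 5)
g(l) = 5
-61*(-144) + (D + 1)*g(3) = -61*(-144) + (-2 + 1)*5 = 8784 - 1*5 = 8784 - 5 = 8779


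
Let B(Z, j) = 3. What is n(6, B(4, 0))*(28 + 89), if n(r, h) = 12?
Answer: 1404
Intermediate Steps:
n(6, B(4, 0))*(28 + 89) = 12*(28 + 89) = 12*117 = 1404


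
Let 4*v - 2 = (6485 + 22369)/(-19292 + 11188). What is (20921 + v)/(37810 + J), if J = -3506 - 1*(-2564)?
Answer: 339081245/597556544 ≈ 0.56745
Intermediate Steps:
v = -6323/16208 (v = 1/2 + ((6485 + 22369)/(-19292 + 11188))/4 = 1/2 + (28854/(-8104))/4 = 1/2 + (28854*(-1/8104))/4 = 1/2 + (1/4)*(-14427/4052) = 1/2 - 14427/16208 = -6323/16208 ≈ -0.39012)
J = -942 (J = -3506 + 2564 = -942)
(20921 + v)/(37810 + J) = (20921 - 6323/16208)/(37810 - 942) = (339081245/16208)/36868 = (339081245/16208)*(1/36868) = 339081245/597556544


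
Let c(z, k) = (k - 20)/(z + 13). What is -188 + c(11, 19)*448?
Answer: -620/3 ≈ -206.67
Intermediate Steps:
c(z, k) = (-20 + k)/(13 + z)
-188 + c(11, 19)*448 = -188 + ((-20 + 19)/(13 + 11))*448 = -188 + (-1/24)*448 = -188 + ((1/24)*(-1))*448 = -188 - 1/24*448 = -188 - 56/3 = -620/3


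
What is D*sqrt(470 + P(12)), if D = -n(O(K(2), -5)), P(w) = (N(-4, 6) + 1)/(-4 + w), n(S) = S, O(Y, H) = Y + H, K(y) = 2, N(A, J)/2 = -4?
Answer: 9*sqrt(834)/4 ≈ 64.978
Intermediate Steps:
N(A, J) = -8 (N(A, J) = 2*(-4) = -8)
O(Y, H) = H + Y
P(w) = -7/(-4 + w) (P(w) = (-8 + 1)/(-4 + w) = -7/(-4 + w))
D = 3 (D = -(-5 + 2) = -1*(-3) = 3)
D*sqrt(470 + P(12)) = 3*sqrt(470 - 7/(-4 + 12)) = 3*sqrt(470 - 7/8) = 3*sqrt(3753/8) = 3*(3*sqrt(834)/4) = 9*sqrt(834)/4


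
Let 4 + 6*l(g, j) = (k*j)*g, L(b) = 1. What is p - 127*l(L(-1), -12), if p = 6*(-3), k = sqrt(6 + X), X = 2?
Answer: 200/3 + 508*sqrt(2) ≈ 785.09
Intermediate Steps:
k = 2*sqrt(2) (k = sqrt(6 + 2) = sqrt(8) = 2*sqrt(2) ≈ 2.8284)
p = -18
l(g, j) = -2/3 + g*j*sqrt(2)/3 (l(g, j) = -2/3 + (((2*sqrt(2))*j)*g)/6 = -2/3 + ((2*j*sqrt(2))*g)/6 = -2/3 + (2*g*j*sqrt(2))/6 = -2/3 + g*j*sqrt(2)/3)
p - 127*l(L(-1), -12) = -18 - 127*(-2/3 + (1/3)*1*(-12)*sqrt(2)) = -18 - 127*(-2/3 - 4*sqrt(2)) = -18 + (254/3 + 508*sqrt(2)) = 200/3 + 508*sqrt(2)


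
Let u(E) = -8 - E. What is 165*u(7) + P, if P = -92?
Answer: -2567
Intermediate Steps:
165*u(7) + P = 165*(-8 - 1*7) - 92 = 165*(-8 - 7) - 92 = 165*(-15) - 92 = -2475 - 92 = -2567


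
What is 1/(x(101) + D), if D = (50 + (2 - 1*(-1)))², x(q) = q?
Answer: 1/2910 ≈ 0.00034364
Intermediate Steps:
D = 2809 (D = (50 + (2 + 1))² = (50 + 3)² = 53² = 2809)
1/(x(101) + D) = 1/(101 + 2809) = 1/2910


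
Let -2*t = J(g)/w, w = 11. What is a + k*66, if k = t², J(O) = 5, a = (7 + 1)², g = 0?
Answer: 1483/22 ≈ 67.409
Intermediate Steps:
a = 64 (a = 8² = 64)
t = -5/22 (t = -5/(2*11) = -½*5/11 = -5/22 ≈ -0.22727)
k = 25/484 (k = (-5/22)² = 25/484 ≈ 0.051653)
a + k*66 = 64 + (25/484)*66 = 64 + 75/22 = 1483/22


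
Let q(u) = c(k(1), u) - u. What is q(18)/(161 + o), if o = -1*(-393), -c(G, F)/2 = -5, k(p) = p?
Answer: -4/277 ≈ -0.014440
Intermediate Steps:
c(G, F) = 10 (c(G, F) = -2*(-5) = 10)
o = 393
q(u) = 10 - u
q(18)/(161 + o) = (10 - 1*18)/(161 + 393) = (10 - 18)/554 = -8*1/554 = -4/277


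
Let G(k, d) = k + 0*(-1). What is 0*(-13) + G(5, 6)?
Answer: 5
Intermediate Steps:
G(k, d) = k (G(k, d) = k + 0 = k)
0*(-13) + G(5, 6) = 0*(-13) + 5 = 0 + 5 = 5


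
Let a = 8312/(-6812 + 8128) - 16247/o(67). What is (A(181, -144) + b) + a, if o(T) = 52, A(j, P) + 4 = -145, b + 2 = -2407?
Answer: -48999471/17108 ≈ -2864.1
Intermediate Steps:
b = -2409 (b = -2 - 2407 = -2409)
A(j, P) = -149 (A(j, P) = -4 - 145 = -149)
a = -5237207/17108 (a = 8312/(-6812 + 8128) - 16247/52 = 8312/1316 - 16247*1/52 = 8312*(1/1316) - 16247/52 = 2078/329 - 16247/52 = -5237207/17108 ≈ -306.13)
(A(181, -144) + b) + a = (-149 - 2409) - 5237207/17108 = -2558 - 5237207/17108 = -48999471/17108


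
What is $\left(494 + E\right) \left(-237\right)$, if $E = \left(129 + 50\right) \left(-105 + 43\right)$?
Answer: $2513148$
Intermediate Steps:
$E = -11098$ ($E = 179 \left(-62\right) = -11098$)
$\left(494 + E\right) \left(-237\right) = \left(494 - 11098\right) \left(-237\right) = \left(-10604\right) \left(-237\right) = 2513148$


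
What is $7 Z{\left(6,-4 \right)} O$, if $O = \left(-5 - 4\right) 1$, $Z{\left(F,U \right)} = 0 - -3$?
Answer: $-189$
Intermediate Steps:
$Z{\left(F,U \right)} = 3$ ($Z{\left(F,U \right)} = 0 + 3 = 3$)
$O = -9$ ($O = \left(-9\right) 1 = -9$)
$7 Z{\left(6,-4 \right)} O = 7 \cdot 3 \left(-9\right) = 21 \left(-9\right) = -189$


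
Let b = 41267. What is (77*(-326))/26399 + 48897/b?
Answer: 254947669/1089407533 ≈ 0.23402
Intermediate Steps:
(77*(-326))/26399 + 48897/b = (77*(-326))/26399 + 48897/41267 = -25102*1/26399 + 48897*(1/41267) = -25102/26399 + 48897/41267 = 254947669/1089407533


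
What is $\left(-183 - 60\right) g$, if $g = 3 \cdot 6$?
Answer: $-4374$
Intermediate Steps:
$g = 18$
$\left(-183 - 60\right) g = \left(-183 - 60\right) 18 = \left(-243\right) 18 = -4374$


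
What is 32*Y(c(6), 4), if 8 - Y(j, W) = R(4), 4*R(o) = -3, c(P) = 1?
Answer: 280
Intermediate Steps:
R(o) = -¾ (R(o) = (¼)*(-3) = -¾)
Y(j, W) = 35/4 (Y(j, W) = 8 - 1*(-¾) = 8 + ¾ = 35/4)
32*Y(c(6), 4) = 32*(35/4) = 280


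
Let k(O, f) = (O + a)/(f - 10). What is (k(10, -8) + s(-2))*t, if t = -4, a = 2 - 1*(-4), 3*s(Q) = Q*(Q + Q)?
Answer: -64/9 ≈ -7.1111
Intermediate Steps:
s(Q) = 2*Q**2/3 (s(Q) = (Q*(Q + Q))/3 = (Q*(2*Q))/3 = (2*Q**2)/3 = 2*Q**2/3)
a = 6 (a = 2 + 4 = 6)
k(O, f) = (6 + O)/(-10 + f) (k(O, f) = (O + 6)/(f - 10) = (6 + O)/(-10 + f))
(k(10, -8) + s(-2))*t = ((6 + 10)/(-10 - 8) + (2/3)*(-2)**2)*(-4) = (16/(-18) + (2/3)*4)*(-4) = (-1/18*16 + 8/3)*(-4) = (-8/9 + 8/3)*(-4) = (16/9)*(-4) = -64/9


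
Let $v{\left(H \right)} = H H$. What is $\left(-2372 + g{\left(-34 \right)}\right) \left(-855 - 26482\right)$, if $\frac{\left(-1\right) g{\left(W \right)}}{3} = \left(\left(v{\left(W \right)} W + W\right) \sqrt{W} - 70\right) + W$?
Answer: $56314220 - 3226148718 i \sqrt{34} \approx 5.6314 \cdot 10^{7} - 1.8812 \cdot 10^{10} i$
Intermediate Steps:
$v{\left(H \right)} = H^{2}$
$g{\left(W \right)} = 210 - 3 W - 3 \sqrt{W} \left(W + W^{3}\right)$ ($g{\left(W \right)} = - 3 \left(\left(\left(W^{2} W + W\right) \sqrt{W} - 70\right) + W\right) = - 3 \left(\left(\left(W^{3} + W\right) \sqrt{W} - 70\right) + W\right) = - 3 \left(\left(\left(W + W^{3}\right) \sqrt{W} - 70\right) + W\right) = - 3 \left(\left(\sqrt{W} \left(W + W^{3}\right) - 70\right) + W\right) = - 3 \left(\left(-70 + \sqrt{W} \left(W + W^{3}\right)\right) + W\right) = - 3 \left(-70 + W + \sqrt{W} \left(W + W^{3}\right)\right) = 210 - 3 W - 3 \sqrt{W} \left(W + W^{3}\right)$)
$\left(-2372 + g{\left(-34 \right)}\right) \left(-855 - 26482\right) = \left(-2372 - \left(-312 - 117912 i \sqrt{34} - 102 i \sqrt{34}\right)\right) \left(-855 - 26482\right) = \left(-2372 + \left(210 + 102 - 3 \left(- 34 i \sqrt{34}\right) - 3 \left(- 39304 i \sqrt{34}\right)\right)\right) \left(-27337\right) = \left(-2372 + \left(210 + 102 + 102 i \sqrt{34} + 117912 i \sqrt{34}\right)\right) \left(-27337\right) = \left(-2372 + \left(312 + 118014 i \sqrt{34}\right)\right) \left(-27337\right) = \left(-2060 + 118014 i \sqrt{34}\right) \left(-27337\right) = 56314220 - 3226148718 i \sqrt{34}$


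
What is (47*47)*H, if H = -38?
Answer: -83942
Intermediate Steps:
(47*47)*H = (47*47)*(-38) = 2209*(-38) = -83942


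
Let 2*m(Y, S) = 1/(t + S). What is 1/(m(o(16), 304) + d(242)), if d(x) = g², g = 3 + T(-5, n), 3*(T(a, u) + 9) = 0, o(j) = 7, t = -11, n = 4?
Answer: 586/21097 ≈ 0.027776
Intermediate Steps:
T(a, u) = -9 (T(a, u) = -9 + (⅓)*0 = -9 + 0 = -9)
g = -6 (g = 3 - 9 = -6)
m(Y, S) = 1/(2*(-11 + S))
d(x) = 36 (d(x) = (-6)² = 36)
1/(m(o(16), 304) + d(242)) = 1/(1/(2*(-11 + 304)) + 36) = 1/((½)/293 + 36) = 1/((½)*(1/293) + 36) = 1/(1/586 + 36) = 1/(21097/586) = 586/21097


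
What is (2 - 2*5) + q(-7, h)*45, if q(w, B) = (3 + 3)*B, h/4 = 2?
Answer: 2152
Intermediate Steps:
h = 8 (h = 4*2 = 8)
q(w, B) = 6*B
(2 - 2*5) + q(-7, h)*45 = (2 - 2*5) + (6*8)*45 = (2 - 10) + 48*45 = -8 + 2160 = 2152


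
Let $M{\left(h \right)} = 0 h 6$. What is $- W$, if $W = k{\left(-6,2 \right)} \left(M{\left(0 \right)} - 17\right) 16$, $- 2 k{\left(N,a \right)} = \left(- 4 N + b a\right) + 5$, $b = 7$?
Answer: $-5848$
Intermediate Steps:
$k{\left(N,a \right)} = - \frac{5}{2} + 2 N - \frac{7 a}{2}$ ($k{\left(N,a \right)} = - \frac{\left(- 4 N + 7 a\right) + 5}{2} = - \frac{5 - 4 N + 7 a}{2} = - \frac{5}{2} + 2 N - \frac{7 a}{2}$)
$M{\left(h \right)} = 0$ ($M{\left(h \right)} = 0 \cdot 6 = 0$)
$W = 5848$ ($W = \left(- \frac{5}{2} + 2 \left(-6\right) - 7\right) \left(0 - 17\right) 16 = \left(- \frac{5}{2} - 12 - 7\right) \left(\left(-17\right) 16\right) = \left(- \frac{43}{2}\right) \left(-272\right) = 5848$)
$- W = \left(-1\right) 5848 = -5848$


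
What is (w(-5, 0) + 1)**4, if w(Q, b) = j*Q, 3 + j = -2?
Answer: 456976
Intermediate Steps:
j = -5 (j = -3 - 2 = -5)
w(Q, b) = -5*Q
(w(-5, 0) + 1)**4 = (-5*(-5) + 1)**4 = (25 + 1)**4 = 26**4 = 456976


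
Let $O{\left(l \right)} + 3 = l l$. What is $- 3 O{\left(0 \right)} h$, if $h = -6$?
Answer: $-54$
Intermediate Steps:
$O{\left(l \right)} = -3 + l^{2}$ ($O{\left(l \right)} = -3 + l l = -3 + l^{2}$)
$- 3 O{\left(0 \right)} h = - 3 \left(-3 + 0^{2}\right) \left(-6\right) = - 3 \left(-3 + 0\right) \left(-6\right) = \left(-3\right) \left(-3\right) \left(-6\right) = 9 \left(-6\right) = -54$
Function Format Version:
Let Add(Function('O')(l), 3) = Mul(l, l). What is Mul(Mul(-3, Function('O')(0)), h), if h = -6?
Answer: -54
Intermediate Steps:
Function('O')(l) = Add(-3, Pow(l, 2)) (Function('O')(l) = Add(-3, Mul(l, l)) = Add(-3, Pow(l, 2)))
Mul(Mul(-3, Function('O')(0)), h) = Mul(Mul(-3, Add(-3, Pow(0, 2))), -6) = Mul(Mul(-3, Add(-3, 0)), -6) = Mul(Mul(-3, -3), -6) = Mul(9, -6) = -54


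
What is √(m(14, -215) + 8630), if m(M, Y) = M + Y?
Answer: √8429 ≈ 91.810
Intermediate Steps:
√(m(14, -215) + 8630) = √((14 - 215) + 8630) = √(-201 + 8630) = √8429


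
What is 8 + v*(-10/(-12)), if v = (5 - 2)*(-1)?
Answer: 11/2 ≈ 5.5000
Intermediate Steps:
v = -3 (v = 3*(-1) = -3)
8 + v*(-10/(-12)) = 8 - (-30)/(-12) = 8 - (-30)*(-1)/12 = 8 - 3*5/6 = 8 - 5/2 = 11/2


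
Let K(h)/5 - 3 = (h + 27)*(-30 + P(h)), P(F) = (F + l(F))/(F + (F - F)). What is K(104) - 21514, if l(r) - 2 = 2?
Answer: -1052189/26 ≈ -40469.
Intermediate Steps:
l(r) = 4 (l(r) = 2 + 2 = 4)
P(F) = (4 + F)/F (P(F) = (F + 4)/(F + (F - F)) = (4 + F)/(F + 0) = (4 + F)/F)
K(h) = 15 + 5*(-30 + (4 + h)/h)*(27 + h) (K(h) = 15 + 5*((h + 27)*(-30 + (4 + h)/h)) = 15 + 5*((27 + h)*(-30 + (4 + h)/h)) = 15 + 5*((-30 + (4 + h)/h)*(27 + h)) = 15 + 5*(-30 + (4 + h)/h)*(27 + h))
K(104) - 21514 = (-3880 - 145*104 + 540/104) - 21514 = (-3880 - 15080 + 540*(1/104)) - 21514 = (-3880 - 15080 + 135/26) - 21514 = -492825/26 - 21514 = -1052189/26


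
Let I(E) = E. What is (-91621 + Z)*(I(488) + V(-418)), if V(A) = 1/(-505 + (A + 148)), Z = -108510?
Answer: -75689344069/775 ≈ -9.7664e+7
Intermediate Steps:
V(A) = 1/(-357 + A) (V(A) = 1/(-505 + (148 + A)) = 1/(-357 + A))
(-91621 + Z)*(I(488) + V(-418)) = (-91621 - 108510)*(488 + 1/(-357 - 418)) = -200131*(488 + 1/(-775)) = -200131*(488 - 1/775) = -200131*378199/775 = -75689344069/775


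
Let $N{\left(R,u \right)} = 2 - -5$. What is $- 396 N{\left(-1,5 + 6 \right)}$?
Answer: $-2772$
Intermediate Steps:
$N{\left(R,u \right)} = 7$ ($N{\left(R,u \right)} = 2 + 5 = 7$)
$- 396 N{\left(-1,5 + 6 \right)} = \left(-396\right) 7 = -2772$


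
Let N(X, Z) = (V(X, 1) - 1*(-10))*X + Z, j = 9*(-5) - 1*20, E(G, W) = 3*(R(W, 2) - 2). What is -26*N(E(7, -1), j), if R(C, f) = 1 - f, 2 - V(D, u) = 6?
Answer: 3094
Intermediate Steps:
V(D, u) = -4 (V(D, u) = 2 - 1*6 = 2 - 6 = -4)
E(G, W) = -9 (E(G, W) = 3*((1 - 1*2) - 2) = 3*((1 - 2) - 2) = 3*(-1 - 2) = 3*(-3) = -9)
j = -65 (j = -45 - 20 = -65)
N(X, Z) = Z + 6*X (N(X, Z) = (-4 - 1*(-10))*X + Z = (-4 + 10)*X + Z = 6*X + Z = Z + 6*X)
-26*N(E(7, -1), j) = -26*(-65 + 6*(-9)) = -26*(-65 - 54) = -26*(-119) = 3094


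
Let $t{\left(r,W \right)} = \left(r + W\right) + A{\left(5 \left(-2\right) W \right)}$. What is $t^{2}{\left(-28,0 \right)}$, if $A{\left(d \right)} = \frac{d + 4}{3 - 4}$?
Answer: $1024$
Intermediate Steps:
$A{\left(d \right)} = -4 - d$ ($A{\left(d \right)} = \frac{4 + d}{-1} = \left(4 + d\right) \left(-1\right) = -4 - d$)
$t{\left(r,W \right)} = -4 + r + 11 W$ ($t{\left(r,W \right)} = \left(r + W\right) - \left(4 + 5 \left(-2\right) W\right) = \left(W + r\right) - \left(4 - 10 W\right) = \left(W + r\right) + \left(-4 + 10 W\right) = -4 + r + 11 W$)
$t^{2}{\left(-28,0 \right)} = \left(-4 - 28 + 11 \cdot 0\right)^{2} = \left(-4 - 28 + 0\right)^{2} = \left(-32\right)^{2} = 1024$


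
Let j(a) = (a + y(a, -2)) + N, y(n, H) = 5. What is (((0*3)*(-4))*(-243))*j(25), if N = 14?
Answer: 0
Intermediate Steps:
j(a) = 19 + a (j(a) = (a + 5) + 14 = (5 + a) + 14 = 19 + a)
(((0*3)*(-4))*(-243))*j(25) = (((0*3)*(-4))*(-243))*(19 + 25) = ((0*(-4))*(-243))*44 = (0*(-243))*44 = 0*44 = 0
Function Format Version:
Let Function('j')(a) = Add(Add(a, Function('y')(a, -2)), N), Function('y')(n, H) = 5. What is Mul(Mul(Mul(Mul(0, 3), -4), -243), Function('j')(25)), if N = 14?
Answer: 0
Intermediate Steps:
Function('j')(a) = Add(19, a) (Function('j')(a) = Add(Add(a, 5), 14) = Add(Add(5, a), 14) = Add(19, a))
Mul(Mul(Mul(Mul(0, 3), -4), -243), Function('j')(25)) = Mul(Mul(Mul(Mul(0, 3), -4), -243), Add(19, 25)) = Mul(Mul(Mul(0, -4), -243), 44) = Mul(Mul(0, -243), 44) = Mul(0, 44) = 0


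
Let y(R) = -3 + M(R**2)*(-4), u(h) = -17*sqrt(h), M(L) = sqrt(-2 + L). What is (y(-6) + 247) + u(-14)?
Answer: 244 - 4*sqrt(34) - 17*I*sqrt(14) ≈ 220.68 - 63.608*I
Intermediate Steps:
y(R) = -3 - 4*sqrt(-2 + R**2) (y(R) = -3 + sqrt(-2 + R**2)*(-4) = -3 - 4*sqrt(-2 + R**2))
(y(-6) + 247) + u(-14) = ((-3 - 4*sqrt(-2 + (-6)**2)) + 247) - 17*I*sqrt(14) = ((-3 - 4*sqrt(-2 + 36)) + 247) - 17*I*sqrt(14) = ((-3 - 4*sqrt(34)) + 247) - 17*I*sqrt(14) = (244 - 4*sqrt(34)) - 17*I*sqrt(14) = 244 - 4*sqrt(34) - 17*I*sqrt(14)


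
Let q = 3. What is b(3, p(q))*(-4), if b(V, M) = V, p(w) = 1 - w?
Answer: -12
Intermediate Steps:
b(3, p(q))*(-4) = 3*(-4) = -12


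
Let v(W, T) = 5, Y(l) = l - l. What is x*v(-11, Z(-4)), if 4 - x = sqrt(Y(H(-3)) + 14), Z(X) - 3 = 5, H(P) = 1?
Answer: 20 - 5*sqrt(14) ≈ 1.2917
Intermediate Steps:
Y(l) = 0
Z(X) = 8 (Z(X) = 3 + 5 = 8)
x = 4 - sqrt(14) (x = 4 - sqrt(0 + 14) = 4 - sqrt(14) ≈ 0.25834)
x*v(-11, Z(-4)) = (4 - sqrt(14))*5 = 20 - 5*sqrt(14)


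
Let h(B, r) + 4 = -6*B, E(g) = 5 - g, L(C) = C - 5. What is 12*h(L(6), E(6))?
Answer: -120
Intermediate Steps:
L(C) = -5 + C
h(B, r) = -4 - 6*B
12*h(L(6), E(6)) = 12*(-4 - 6*(-5 + 6)) = 12*(-4 - 6*1) = 12*(-4 - 6) = 12*(-10) = -120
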